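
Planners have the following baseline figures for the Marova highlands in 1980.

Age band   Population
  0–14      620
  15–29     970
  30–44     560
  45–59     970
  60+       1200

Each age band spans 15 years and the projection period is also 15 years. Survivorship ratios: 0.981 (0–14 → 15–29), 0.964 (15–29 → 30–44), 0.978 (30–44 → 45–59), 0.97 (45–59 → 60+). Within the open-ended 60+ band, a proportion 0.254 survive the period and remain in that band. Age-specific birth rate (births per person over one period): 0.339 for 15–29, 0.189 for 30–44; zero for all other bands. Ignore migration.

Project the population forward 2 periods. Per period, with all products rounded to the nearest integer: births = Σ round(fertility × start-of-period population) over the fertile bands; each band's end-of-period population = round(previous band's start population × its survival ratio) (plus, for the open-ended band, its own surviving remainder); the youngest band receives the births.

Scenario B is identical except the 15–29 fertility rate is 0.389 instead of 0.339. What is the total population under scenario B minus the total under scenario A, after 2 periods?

Call the bands 1 to 5, youngest first.
— Period 1 —
Births: 970 * 0.339 = 329  |  560 * 0.189 = 106 — total 435
Band 2: 620 * 0.981 = 608
Band 3: 970 * 0.964 = 935
Band 4: 560 * 0.978 = 548
Band 5: 970 * 0.97 + 1200 * 0.254 = 941 + 305 = 1246
Giving 435 / 608 / 935 / 548 / 1246.
— Period 2 —
Births: 608 * 0.339 = 206  |  935 * 0.189 = 177 — total 383
Band 2: 435 * 0.981 = 427
Band 3: 608 * 0.964 = 586
Band 4: 935 * 0.978 = 914
Band 5: 548 * 0.97 + 1246 * 0.254 = 532 + 316 = 848
Giving 383 / 427 / 586 / 914 / 848.
Scenario A total after 2 periods: 3158
Scenario B projection —
— Period 1 —
Births: 970 * 0.389 = 377  |  560 * 0.189 = 106 — total 483
Band 2: 620 * 0.981 = 608
Band 3: 970 * 0.964 = 935
Band 4: 560 * 0.978 = 548
Band 5: 970 * 0.97 + 1200 * 0.254 = 941 + 305 = 1246
Giving 483 / 608 / 935 / 548 / 1246.
— Period 2 —
Births: 608 * 0.389 = 237  |  935 * 0.189 = 177 — total 414
Band 2: 483 * 0.981 = 474
Band 3: 608 * 0.964 = 586
Band 4: 935 * 0.978 = 914
Band 5: 548 * 0.97 + 1246 * 0.254 = 532 + 316 = 848
Giving 414 / 474 / 586 / 914 / 848.
Scenario B total after 2 periods: 3236
Difference B − A = 3236 − 3158 = 78

78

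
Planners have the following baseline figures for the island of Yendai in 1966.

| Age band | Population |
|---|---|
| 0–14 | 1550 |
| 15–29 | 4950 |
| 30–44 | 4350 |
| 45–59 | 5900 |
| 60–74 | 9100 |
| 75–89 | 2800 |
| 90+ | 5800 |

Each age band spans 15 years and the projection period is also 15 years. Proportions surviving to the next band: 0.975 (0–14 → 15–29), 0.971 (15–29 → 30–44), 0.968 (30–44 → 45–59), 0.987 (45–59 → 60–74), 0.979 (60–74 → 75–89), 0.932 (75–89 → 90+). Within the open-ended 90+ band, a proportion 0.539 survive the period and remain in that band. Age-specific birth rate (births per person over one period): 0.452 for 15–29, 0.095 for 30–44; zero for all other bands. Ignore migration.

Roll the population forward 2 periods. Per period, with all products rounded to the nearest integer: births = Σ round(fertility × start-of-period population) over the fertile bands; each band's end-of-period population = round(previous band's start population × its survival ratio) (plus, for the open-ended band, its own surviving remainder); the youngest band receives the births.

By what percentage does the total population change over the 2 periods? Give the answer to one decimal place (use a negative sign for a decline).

Call the bands 1 to 7, youngest first.
After projecting period 1:
Births: 4950 * 0.452 = 2237 ; 4350 * 0.095 = 413 → 2650
Band 2: 1550 * 0.975 = 1511
Band 3: 4950 * 0.971 = 4806
Band 4: 4350 * 0.968 = 4211
Band 5: 5900 * 0.987 = 5823
Band 6: 9100 * 0.979 = 8909
Band 7: 2800 * 0.932 + 5800 * 0.539 = 2610 + 3126 = 5736
Giving 2650 / 1511 / 4806 / 4211 / 5823 / 8909 / 5736.
After projecting period 2:
Births: 1511 * 0.452 = 683 ; 4806 * 0.095 = 457 → 1140
Band 2: 2650 * 0.975 = 2584
Band 3: 1511 * 0.971 = 1467
Band 4: 4806 * 0.968 = 4652
Band 5: 4211 * 0.987 = 4156
Band 6: 5823 * 0.979 = 5701
Band 7: 8909 * 0.932 + 5736 * 0.539 = 8303 + 3092 = 11395
Giving 1140 / 2584 / 1467 / 4652 / 4156 / 5701 / 11395.
Total: 34450 → 31095; change = -3355; percentage change = -9.7%

-9.7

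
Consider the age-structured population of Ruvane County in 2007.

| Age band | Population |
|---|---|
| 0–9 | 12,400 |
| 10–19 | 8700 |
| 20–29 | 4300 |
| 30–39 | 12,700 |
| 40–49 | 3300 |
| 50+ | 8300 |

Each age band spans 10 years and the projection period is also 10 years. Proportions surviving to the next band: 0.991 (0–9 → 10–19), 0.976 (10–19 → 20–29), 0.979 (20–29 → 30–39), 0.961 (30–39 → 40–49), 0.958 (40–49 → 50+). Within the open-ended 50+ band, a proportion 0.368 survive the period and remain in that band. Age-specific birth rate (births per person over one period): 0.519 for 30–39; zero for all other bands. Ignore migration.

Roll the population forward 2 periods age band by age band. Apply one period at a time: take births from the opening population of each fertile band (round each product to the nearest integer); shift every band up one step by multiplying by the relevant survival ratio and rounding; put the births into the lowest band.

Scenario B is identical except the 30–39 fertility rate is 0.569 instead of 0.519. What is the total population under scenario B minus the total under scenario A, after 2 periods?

839

(Groups numbered youngest = 1 to oldest = 6.)
After projecting period 1:
Births: 12700 × 0.519 = 6591
Group 2: 12400 × 0.991 = 12288
Group 3: 8700 × 0.976 = 8491
Group 4: 4300 × 0.979 = 4210
Group 5: 12700 × 0.961 = 12205
Group 6: 3300 × 0.958 + 8300 × 0.368 = 3161 + 3054 = 6215
End of period: [6591, 12288, 8491, 4210, 12205, 6215]
After projecting period 2:
Births: 4210 × 0.519 = 2185
Group 2: 6591 × 0.991 = 6532
Group 3: 12288 × 0.976 = 11993
Group 4: 8491 × 0.979 = 8313
Group 5: 4210 × 0.961 = 4046
Group 6: 12205 × 0.958 + 6215 × 0.368 = 11692 + 2287 = 13979
End of period: [2185, 6532, 11993, 8313, 4046, 13979]
Scenario A total after 2 periods: 47048
Scenario B projection —
After projecting period 1:
Births: 12700 × 0.569 = 7226
Group 2: 12400 × 0.991 = 12288
Group 3: 8700 × 0.976 = 8491
Group 4: 4300 × 0.979 = 4210
Group 5: 12700 × 0.961 = 12205
Group 6: 3300 × 0.958 + 8300 × 0.368 = 3161 + 3054 = 6215
End of period: [7226, 12288, 8491, 4210, 12205, 6215]
After projecting period 2:
Births: 4210 × 0.569 = 2395
Group 2: 7226 × 0.991 = 7161
Group 3: 12288 × 0.976 = 11993
Group 4: 8491 × 0.979 = 8313
Group 5: 4210 × 0.961 = 4046
Group 6: 12205 × 0.958 + 6215 × 0.368 = 11692 + 2287 = 13979
End of period: [2395, 7161, 11993, 8313, 4046, 13979]
Scenario B total after 2 periods: 47887
Difference B − A = 47887 − 47048 = 839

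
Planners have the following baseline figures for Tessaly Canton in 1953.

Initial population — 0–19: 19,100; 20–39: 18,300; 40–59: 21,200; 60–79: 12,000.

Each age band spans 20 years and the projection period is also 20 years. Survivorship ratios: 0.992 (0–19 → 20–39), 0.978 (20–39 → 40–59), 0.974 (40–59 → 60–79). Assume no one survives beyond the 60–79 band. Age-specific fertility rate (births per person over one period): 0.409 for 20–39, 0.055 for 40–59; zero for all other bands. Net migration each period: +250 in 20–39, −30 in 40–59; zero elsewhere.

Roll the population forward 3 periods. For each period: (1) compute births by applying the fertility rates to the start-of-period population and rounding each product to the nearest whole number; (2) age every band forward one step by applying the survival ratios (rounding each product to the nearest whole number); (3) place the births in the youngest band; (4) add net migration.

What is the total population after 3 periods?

40523

[period 1]
Births: 18300 × 0.409 = 7485  |  21200 × 0.055 = 1166 → total 8651
20–39: 19100 × 0.992 = 18947
40–59: 18300 × 0.978 = 17897
60–79: 21200 × 0.974 = 20649
Net migration: 20–39 + 250 → 19197; 40–59 − 30 → 17867
Population now: 0–19=8651, 20–39=19197, 40–59=17867, 60–79=20649
[period 2]
Births: 19197 × 0.409 = 7852  |  17867 × 0.055 = 983 → total 8835
20–39: 8651 × 0.992 = 8582
40–59: 19197 × 0.978 = 18775
60–79: 17867 × 0.974 = 17402
Net migration: 20–39 + 250 → 8832; 40–59 − 30 → 18745
Population now: 0–19=8835, 20–39=8832, 40–59=18745, 60–79=17402
[period 3]
Births: 8832 × 0.409 = 3612  |  18745 × 0.055 = 1031 → total 4643
20–39: 8835 × 0.992 = 8764
40–59: 8832 × 0.978 = 8638
60–79: 18745 × 0.974 = 18258
Net migration: 20–39 + 250 → 9014; 40–59 − 30 → 8608
Population now: 0–19=4643, 20–39=9014, 40–59=8608, 60–79=18258
Total after period 3: 4643 + 9014 + 8608 + 18258 = 40523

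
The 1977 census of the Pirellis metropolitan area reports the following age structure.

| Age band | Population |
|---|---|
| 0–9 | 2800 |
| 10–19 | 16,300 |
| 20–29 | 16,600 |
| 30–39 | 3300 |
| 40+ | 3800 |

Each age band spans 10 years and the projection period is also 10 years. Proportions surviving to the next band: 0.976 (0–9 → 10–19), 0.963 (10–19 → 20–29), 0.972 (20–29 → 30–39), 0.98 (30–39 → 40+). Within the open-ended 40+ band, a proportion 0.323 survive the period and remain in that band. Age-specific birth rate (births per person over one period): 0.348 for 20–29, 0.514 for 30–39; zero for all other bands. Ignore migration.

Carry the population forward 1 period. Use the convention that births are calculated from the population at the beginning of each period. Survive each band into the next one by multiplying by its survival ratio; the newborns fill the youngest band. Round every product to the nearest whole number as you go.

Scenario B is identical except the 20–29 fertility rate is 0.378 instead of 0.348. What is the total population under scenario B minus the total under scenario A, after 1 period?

Let band 1 be 0–9 through band 5 = 40+.
Period 1.
Births: 16600 * 0.348 = 5777  |  3300 * 0.514 = 1696 ⇒ total 7473
Band 2: 2800 * 0.976 = 2733
Band 3: 16300 * 0.963 = 15697
Band 4: 16600 * 0.972 = 16135
Band 5: 3300 * 0.98 + 3800 * 0.323 = 3234 + 1227 = 4461
Giving 7473 / 2733 / 15697 / 16135 / 4461.
Scenario A total after 1 period: 46499
Scenario B projection —
Period 1.
Births: 16600 * 0.378 = 6275  |  3300 * 0.514 = 1696 ⇒ total 7971
Band 2: 2800 * 0.976 = 2733
Band 3: 16300 * 0.963 = 15697
Band 4: 16600 * 0.972 = 16135
Band 5: 3300 * 0.98 + 3800 * 0.323 = 3234 + 1227 = 4461
Giving 7971 / 2733 / 15697 / 16135 / 4461.
Scenario B total after 1 period: 46997
Difference B − A = 46997 − 46499 = 498

498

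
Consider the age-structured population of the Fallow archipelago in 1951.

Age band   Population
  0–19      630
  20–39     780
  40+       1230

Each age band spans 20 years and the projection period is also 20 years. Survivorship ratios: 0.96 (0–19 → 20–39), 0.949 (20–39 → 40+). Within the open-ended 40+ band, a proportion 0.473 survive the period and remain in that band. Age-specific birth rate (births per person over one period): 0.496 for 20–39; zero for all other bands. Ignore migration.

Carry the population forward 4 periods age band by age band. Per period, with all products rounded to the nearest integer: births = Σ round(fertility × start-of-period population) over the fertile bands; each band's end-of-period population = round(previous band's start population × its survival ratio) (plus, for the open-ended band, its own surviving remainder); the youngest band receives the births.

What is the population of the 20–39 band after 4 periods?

Period 1.
Births: 780 × 0.496 = 387
20–39: 630 × 0.96 = 605
40+: 780 × 0.949 + 1230 × 0.473 = 740 + 582 = 1322
Giving 387 / 605 / 1322.
Period 2.
Births: 605 × 0.496 = 300
20–39: 387 × 0.96 = 372
40+: 605 × 0.949 + 1322 × 0.473 = 574 + 625 = 1199
Giving 300 / 372 / 1199.
Period 3.
Births: 372 × 0.496 = 185
20–39: 300 × 0.96 = 288
40+: 372 × 0.949 + 1199 × 0.473 = 353 + 567 = 920
Giving 185 / 288 / 920.
Period 4.
Births: 288 × 0.496 = 143
20–39: 185 × 0.96 = 178
40+: 288 × 0.949 + 920 × 0.473 = 273 + 435 = 708
Giving 143 / 178 / 708.

178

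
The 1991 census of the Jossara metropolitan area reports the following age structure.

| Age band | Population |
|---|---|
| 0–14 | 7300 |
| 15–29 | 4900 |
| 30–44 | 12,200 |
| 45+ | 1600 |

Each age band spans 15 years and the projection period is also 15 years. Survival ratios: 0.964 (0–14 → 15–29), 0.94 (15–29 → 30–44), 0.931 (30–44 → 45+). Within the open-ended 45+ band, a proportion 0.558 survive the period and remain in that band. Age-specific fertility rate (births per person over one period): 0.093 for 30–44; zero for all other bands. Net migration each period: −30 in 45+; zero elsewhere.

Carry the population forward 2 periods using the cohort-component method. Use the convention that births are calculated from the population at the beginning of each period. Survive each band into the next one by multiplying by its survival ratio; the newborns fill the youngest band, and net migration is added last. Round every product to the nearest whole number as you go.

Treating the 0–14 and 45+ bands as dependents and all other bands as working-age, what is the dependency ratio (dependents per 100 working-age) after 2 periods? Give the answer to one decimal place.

(Bands numbered youngest = 1 to oldest = 4.)
After projecting period 1:
Births: 12200 × 0.093 = 1135
Band 2: 7300 × 0.964 = 7037
Band 3: 4900 × 0.94 = 4606
Band 4: 12200 × 0.931 + 1600 × 0.558 = 11358 + 893 = 12251
Net migration: Band 4 − 30 → 12221
Population now: 0–14=1135, 15–29=7037, 30–44=4606, 45+=12221
After projecting period 2:
Births: 4606 × 0.093 = 428
Band 2: 1135 × 0.964 = 1094
Band 3: 7037 × 0.94 = 6615
Band 4: 4606 × 0.931 + 12221 × 0.558 = 4288 + 6819 = 11107
Net migration: Band 4 − 30 → 11077
Population now: 0–14=428, 15–29=1094, 30–44=6615, 45+=11077
Dependents (band 0–14 + band 45+) = 428 + 11077 = 11505; working-age = 7709; ratio = 11505/7709 × 100 = 149.2

149.2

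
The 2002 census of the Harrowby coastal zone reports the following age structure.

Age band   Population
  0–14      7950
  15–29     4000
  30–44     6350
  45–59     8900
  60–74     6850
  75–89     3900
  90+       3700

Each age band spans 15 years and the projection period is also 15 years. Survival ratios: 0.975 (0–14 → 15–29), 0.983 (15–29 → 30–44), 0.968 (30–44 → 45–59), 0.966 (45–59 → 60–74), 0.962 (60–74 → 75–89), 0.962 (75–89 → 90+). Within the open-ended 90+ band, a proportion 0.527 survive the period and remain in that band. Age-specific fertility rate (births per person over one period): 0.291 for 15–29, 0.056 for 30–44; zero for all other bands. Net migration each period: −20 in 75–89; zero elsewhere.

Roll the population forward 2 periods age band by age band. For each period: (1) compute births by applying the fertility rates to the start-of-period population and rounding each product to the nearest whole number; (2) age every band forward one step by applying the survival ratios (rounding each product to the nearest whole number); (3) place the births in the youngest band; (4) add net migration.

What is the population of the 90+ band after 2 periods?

Numbering the groups 1..7 from youngest to oldest:
After projecting period 1:
Births: 4000 × 0.291 = 1164, 6350 × 0.056 = 356 ⇒ total 1520
Group 2: 7950 × 0.975 = 7751
Group 3: 4000 × 0.983 = 3932
Group 4: 6350 × 0.968 = 6147
Group 5: 8900 × 0.966 = 8597
Group 6: 6850 × 0.962 = 6590
Group 7: 3900 × 0.962 + 3700 × 0.527 = 3752 + 1950 = 5702
Net migration: Group 6 − 20 → 6570
→ [1520, 7751, 3932, 6147, 8597, 6570, 5702]
After projecting period 2:
Births: 7751 × 0.291 = 2256, 3932 × 0.056 = 220 ⇒ total 2476
Group 2: 1520 × 0.975 = 1482
Group 3: 7751 × 0.983 = 7619
Group 4: 3932 × 0.968 = 3806
Group 5: 6147 × 0.966 = 5938
Group 6: 8597 × 0.962 = 8270
Group 7: 6570 × 0.962 + 5702 × 0.527 = 6320 + 3005 = 9325
Net migration: Group 6 − 20 → 8250
→ [2476, 1482, 7619, 3806, 5938, 8250, 9325]

9325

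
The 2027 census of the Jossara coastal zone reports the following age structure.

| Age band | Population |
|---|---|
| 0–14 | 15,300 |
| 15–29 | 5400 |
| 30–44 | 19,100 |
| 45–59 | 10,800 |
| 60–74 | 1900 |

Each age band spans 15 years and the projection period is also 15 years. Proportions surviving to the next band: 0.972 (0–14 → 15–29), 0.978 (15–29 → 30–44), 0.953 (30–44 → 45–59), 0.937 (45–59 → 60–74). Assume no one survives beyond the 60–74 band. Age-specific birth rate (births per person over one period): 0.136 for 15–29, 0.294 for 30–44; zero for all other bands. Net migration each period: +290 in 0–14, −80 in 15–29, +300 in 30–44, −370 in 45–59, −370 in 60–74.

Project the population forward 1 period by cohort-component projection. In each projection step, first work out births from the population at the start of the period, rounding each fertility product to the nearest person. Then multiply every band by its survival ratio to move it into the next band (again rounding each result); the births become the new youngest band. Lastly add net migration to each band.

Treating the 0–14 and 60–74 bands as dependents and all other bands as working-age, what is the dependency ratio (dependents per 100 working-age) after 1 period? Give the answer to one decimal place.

42.9

After projecting period 1:
Births: 5400 * 0.136 = 734, 19100 * 0.294 = 5615 — total 6349
15–29: 15300 * 0.972 = 14872
30–44: 5400 * 0.978 = 5281
45–59: 19100 * 0.953 = 18202
60–74: 10800 * 0.937 = 10120
Net migration: 0–14 + 290 → 6639; 15–29 − 80 → 14792; 30–44 + 300 → 5581; 45–59 − 370 → 17832; 60–74 − 370 → 9750
→ [6639, 14792, 5581, 17832, 9750]
Dependents (band 0–14 + band 60–74) = 6639 + 9750 = 16389; working-age = 38205; ratio = 16389/38205 × 100 = 42.9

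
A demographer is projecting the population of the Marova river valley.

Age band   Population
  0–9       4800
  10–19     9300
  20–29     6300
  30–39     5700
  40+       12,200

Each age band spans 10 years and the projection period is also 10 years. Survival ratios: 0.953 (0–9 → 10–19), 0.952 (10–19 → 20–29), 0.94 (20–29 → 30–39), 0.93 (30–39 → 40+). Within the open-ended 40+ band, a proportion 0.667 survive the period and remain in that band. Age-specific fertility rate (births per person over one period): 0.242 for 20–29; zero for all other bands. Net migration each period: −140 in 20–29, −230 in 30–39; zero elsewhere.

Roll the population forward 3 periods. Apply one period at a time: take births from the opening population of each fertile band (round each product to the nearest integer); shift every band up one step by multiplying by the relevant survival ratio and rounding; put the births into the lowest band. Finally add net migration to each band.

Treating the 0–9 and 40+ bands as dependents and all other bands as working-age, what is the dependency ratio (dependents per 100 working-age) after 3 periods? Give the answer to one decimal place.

256.8

(Groups numbered youngest = 1 to oldest = 5.)
Period 1.
Births: 6300 × 0.242 = 1525
Group 2: 4800 × 0.953 = 4574
Group 3: 9300 × 0.952 = 8854
Group 4: 6300 × 0.94 = 5922
Group 5: 5700 × 0.93 + 12200 × 0.667 = 5301 + 8137 = 13438
Net migration: Group 3 − 140 → 8714; Group 4 − 230 → 5692
Giving 1525 / 4574 / 8714 / 5692 / 13438.
Period 2.
Births: 8714 × 0.242 = 2109
Group 2: 1525 × 0.953 = 1453
Group 3: 4574 × 0.952 = 4354
Group 4: 8714 × 0.94 = 8191
Group 5: 5692 × 0.93 + 13438 × 0.667 = 5294 + 8963 = 14257
Net migration: Group 3 − 140 → 4214; Group 4 − 230 → 7961
Giving 2109 / 1453 / 4214 / 7961 / 14257.
Period 3.
Births: 4214 × 0.242 = 1020
Group 2: 2109 × 0.953 = 2010
Group 3: 1453 × 0.952 = 1383
Group 4: 4214 × 0.94 = 3961
Group 5: 7961 × 0.93 + 14257 × 0.667 = 7404 + 9509 = 16913
Net migration: Group 3 − 140 → 1243; Group 4 − 230 → 3731
Giving 1020 / 2010 / 1243 / 3731 / 16913.
Dependents (band 0–9 + band 40+) = 1020 + 16913 = 17933; working-age = 6984; ratio = 17933/6984 × 100 = 256.8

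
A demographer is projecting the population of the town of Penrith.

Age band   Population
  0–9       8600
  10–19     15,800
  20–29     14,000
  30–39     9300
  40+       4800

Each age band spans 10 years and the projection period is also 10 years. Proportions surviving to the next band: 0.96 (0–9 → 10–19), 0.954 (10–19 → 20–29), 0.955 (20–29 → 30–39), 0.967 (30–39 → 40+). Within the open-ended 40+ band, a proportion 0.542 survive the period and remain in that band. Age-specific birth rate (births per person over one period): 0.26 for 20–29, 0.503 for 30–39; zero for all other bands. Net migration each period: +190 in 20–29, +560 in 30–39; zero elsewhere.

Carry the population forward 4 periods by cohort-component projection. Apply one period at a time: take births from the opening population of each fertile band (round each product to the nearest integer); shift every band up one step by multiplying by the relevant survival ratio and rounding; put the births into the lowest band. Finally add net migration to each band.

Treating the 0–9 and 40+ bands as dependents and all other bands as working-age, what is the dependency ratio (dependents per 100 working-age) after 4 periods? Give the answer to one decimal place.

101.2

— Period 1 —
Births: 14000 * 0.26 = 3640  |  9300 * 0.503 = 4678 → total 8318
10–19: 8600 * 0.96 = 8256
20–29: 15800 * 0.954 = 15073
30–39: 14000 * 0.955 = 13370
40+: 9300 * 0.967 + 4800 * 0.542 = 8993 + 2602 = 11595
Net migration: 20–29 + 190 → 15263; 30–39 + 560 → 13930
End of period: [8318, 8256, 15263, 13930, 11595]
— Period 2 —
Births: 15263 * 0.26 = 3968  |  13930 * 0.503 = 7007 → total 10975
10–19: 8318 * 0.96 = 7985
20–29: 8256 * 0.954 = 7876
30–39: 15263 * 0.955 = 14576
40+: 13930 * 0.967 + 11595 * 0.542 = 13470 + 6284 = 19754
Net migration: 20–29 + 190 → 8066; 30–39 + 560 → 15136
End of period: [10975, 7985, 8066, 15136, 19754]
— Period 3 —
Births: 8066 * 0.26 = 2097  |  15136 * 0.503 = 7613 → total 9710
10–19: 10975 * 0.96 = 10536
20–29: 7985 * 0.954 = 7618
30–39: 8066 * 0.955 = 7703
40+: 15136 * 0.967 + 19754 * 0.542 = 14637 + 10707 = 25344
Net migration: 20–29 + 190 → 7808; 30–39 + 560 → 8263
End of period: [9710, 10536, 7808, 8263, 25344]
— Period 4 —
Births: 7808 * 0.26 = 2030  |  8263 * 0.503 = 4156 → total 6186
10–19: 9710 * 0.96 = 9322
20–29: 10536 * 0.954 = 10051
30–39: 7808 * 0.955 = 7457
40+: 8263 * 0.967 + 25344 * 0.542 = 7990 + 13736 = 21726
Net migration: 20–29 + 190 → 10241; 30–39 + 560 → 8017
End of period: [6186, 9322, 10241, 8017, 21726]
Dependents (band 0–9 + band 40+) = 6186 + 21726 = 27912; working-age = 27580; ratio = 27912/27580 × 100 = 101.2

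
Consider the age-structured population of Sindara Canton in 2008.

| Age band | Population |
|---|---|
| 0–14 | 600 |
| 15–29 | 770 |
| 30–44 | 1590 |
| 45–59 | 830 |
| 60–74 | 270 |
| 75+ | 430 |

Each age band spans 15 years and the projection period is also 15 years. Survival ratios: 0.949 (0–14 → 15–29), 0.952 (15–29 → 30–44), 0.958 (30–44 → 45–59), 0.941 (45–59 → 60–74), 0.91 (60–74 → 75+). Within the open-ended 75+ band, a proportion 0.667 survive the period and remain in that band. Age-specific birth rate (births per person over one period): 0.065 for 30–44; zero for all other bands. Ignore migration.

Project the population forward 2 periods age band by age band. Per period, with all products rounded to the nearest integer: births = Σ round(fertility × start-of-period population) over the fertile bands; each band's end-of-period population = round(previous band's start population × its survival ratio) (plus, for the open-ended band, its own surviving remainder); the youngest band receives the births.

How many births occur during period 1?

After projecting period 1:
Births: 1590 × 0.065 = 103
15–29: 600 × 0.949 = 569
30–44: 770 × 0.952 = 733
45–59: 1590 × 0.958 = 1523
60–74: 830 × 0.941 = 781
75+: 270 × 0.91 + 430 × 0.667 = 246 + 287 = 533
→ [103, 569, 733, 1523, 781, 533]

103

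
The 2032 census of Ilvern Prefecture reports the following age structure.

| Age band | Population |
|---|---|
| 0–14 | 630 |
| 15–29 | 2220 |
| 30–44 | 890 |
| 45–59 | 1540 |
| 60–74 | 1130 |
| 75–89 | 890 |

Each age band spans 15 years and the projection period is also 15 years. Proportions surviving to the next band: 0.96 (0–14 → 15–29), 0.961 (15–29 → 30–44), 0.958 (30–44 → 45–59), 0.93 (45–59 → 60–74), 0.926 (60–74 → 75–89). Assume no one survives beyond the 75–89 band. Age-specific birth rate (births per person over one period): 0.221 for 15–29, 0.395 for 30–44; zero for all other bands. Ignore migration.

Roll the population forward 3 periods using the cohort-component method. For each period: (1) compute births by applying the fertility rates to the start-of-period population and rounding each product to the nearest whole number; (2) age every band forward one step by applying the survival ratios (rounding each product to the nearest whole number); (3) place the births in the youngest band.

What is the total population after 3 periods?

[period 1]
Births: 2220 × 0.221 = 491 ; 890 × 0.395 = 352 → total 843
15–29: 630 × 0.96 = 605
30–44: 2220 × 0.961 = 2133
45–59: 890 × 0.958 = 853
60–74: 1540 × 0.93 = 1432
75–89: 1130 × 0.926 = 1046
Population now: 0–14=843, 15–29=605, 30–44=2133, 45–59=853, 60–74=1432, 75–89=1046
[period 2]
Births: 605 × 0.221 = 134 ; 2133 × 0.395 = 843 → total 977
15–29: 843 × 0.96 = 809
30–44: 605 × 0.961 = 581
45–59: 2133 × 0.958 = 2043
60–74: 853 × 0.93 = 793
75–89: 1432 × 0.926 = 1326
Population now: 0–14=977, 15–29=809, 30–44=581, 45–59=2043, 60–74=793, 75–89=1326
[period 3]
Births: 809 × 0.221 = 179 ; 581 × 0.395 = 229 → total 408
15–29: 977 × 0.96 = 938
30–44: 809 × 0.961 = 777
45–59: 581 × 0.958 = 557
60–74: 2043 × 0.93 = 1900
75–89: 793 × 0.926 = 734
Population now: 0–14=408, 15–29=938, 30–44=777, 45–59=557, 60–74=1900, 75–89=734
Total after period 3: 408 + 938 + 777 + 557 + 1900 + 734 = 5314

5314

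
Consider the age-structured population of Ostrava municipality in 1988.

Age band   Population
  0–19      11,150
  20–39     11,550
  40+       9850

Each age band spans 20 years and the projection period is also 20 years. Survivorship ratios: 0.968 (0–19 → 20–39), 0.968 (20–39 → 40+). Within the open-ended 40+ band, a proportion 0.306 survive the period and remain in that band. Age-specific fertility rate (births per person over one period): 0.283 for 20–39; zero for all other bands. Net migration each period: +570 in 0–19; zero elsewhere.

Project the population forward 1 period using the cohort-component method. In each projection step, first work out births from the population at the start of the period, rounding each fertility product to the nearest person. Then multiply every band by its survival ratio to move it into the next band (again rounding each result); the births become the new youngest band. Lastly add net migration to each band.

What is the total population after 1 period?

28826

[period 1]
Births: 11550 * 0.283 = 3269
20–39: 11150 * 0.968 = 10793
40+: 11550 * 0.968 + 9850 * 0.306 = 11180 + 3014 = 14194
Net migration: 0–19 + 570 → 3839
End of period: [3839, 10793, 14194]
Total after period 1: 3839 + 10793 + 14194 = 28826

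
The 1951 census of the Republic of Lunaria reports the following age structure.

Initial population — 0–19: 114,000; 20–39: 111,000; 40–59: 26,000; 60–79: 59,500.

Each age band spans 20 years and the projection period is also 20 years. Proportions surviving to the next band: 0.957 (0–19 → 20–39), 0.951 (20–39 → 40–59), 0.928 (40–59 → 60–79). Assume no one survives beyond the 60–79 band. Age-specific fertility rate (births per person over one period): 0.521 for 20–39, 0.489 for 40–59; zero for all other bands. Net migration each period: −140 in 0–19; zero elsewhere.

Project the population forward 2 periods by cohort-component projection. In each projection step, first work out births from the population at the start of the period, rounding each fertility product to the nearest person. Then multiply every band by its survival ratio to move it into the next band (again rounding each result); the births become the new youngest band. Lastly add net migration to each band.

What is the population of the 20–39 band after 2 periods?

[period 1]
Births: 111000 × 0.521 = 57831 ; 26000 × 0.489 = 12714 → total 70545
20–39: 114000 × 0.957 = 109098
40–59: 111000 × 0.951 = 105561
60–79: 26000 × 0.928 = 24128
Net migration: 0–19 − 140 → 70405
Population now: 0–19=70405, 20–39=109098, 40–59=105561, 60–79=24128
[period 2]
Births: 109098 × 0.521 = 56840 ; 105561 × 0.489 = 51619 → total 108459
20–39: 70405 × 0.957 = 67378
40–59: 109098 × 0.951 = 103752
60–79: 105561 × 0.928 = 97961
Net migration: 0–19 − 140 → 108319
Population now: 0–19=108319, 20–39=67378, 40–59=103752, 60–79=97961

67378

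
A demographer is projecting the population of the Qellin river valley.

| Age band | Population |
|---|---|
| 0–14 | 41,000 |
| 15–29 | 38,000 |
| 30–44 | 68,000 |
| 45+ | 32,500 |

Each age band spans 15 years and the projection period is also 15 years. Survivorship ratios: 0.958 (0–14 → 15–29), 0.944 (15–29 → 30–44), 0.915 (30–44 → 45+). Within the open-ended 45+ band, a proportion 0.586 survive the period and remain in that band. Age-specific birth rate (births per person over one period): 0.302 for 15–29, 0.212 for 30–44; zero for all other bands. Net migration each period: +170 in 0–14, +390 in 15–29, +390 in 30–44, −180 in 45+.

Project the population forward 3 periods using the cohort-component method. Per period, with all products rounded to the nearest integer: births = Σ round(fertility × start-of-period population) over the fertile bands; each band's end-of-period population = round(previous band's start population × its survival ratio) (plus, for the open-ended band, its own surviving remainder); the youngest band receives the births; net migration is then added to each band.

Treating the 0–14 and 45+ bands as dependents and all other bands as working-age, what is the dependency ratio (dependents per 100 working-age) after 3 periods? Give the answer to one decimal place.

222.9

Period 1:
Births: 38000 × 0.302 = 11476 ; 68000 × 0.212 = 14416 → 25892
15–29: 41000 × 0.958 = 39278
30–44: 38000 × 0.944 = 35872
45+: 68000 × 0.915 + 32500 × 0.586 = 62220 + 19045 = 81265
Net migration: 0–14 + 170 → 26062; 15–29 + 390 → 39668; 30–44 + 390 → 36262; 45+ − 180 → 81085
Population now: 0–14=26062, 15–29=39668, 30–44=36262, 45+=81085
Period 2:
Births: 39668 × 0.302 = 11980 ; 36262 × 0.212 = 7688 → 19668
15–29: 26062 × 0.958 = 24967
30–44: 39668 × 0.944 = 37447
45+: 36262 × 0.915 + 81085 × 0.586 = 33180 + 47516 = 80696
Net migration: 0–14 + 170 → 19838; 15–29 + 390 → 25357; 30–44 + 390 → 37837; 45+ − 180 → 80516
Population now: 0–14=19838, 15–29=25357, 30–44=37837, 45+=80516
Period 3:
Births: 25357 × 0.302 = 7658 ; 37837 × 0.212 = 8021 → 15679
15–29: 19838 × 0.958 = 19005
30–44: 25357 × 0.944 = 23937
45+: 37837 × 0.915 + 80516 × 0.586 = 34621 + 47182 = 81803
Net migration: 0–14 + 170 → 15849; 15–29 + 390 → 19395; 30–44 + 390 → 24327; 45+ − 180 → 81623
Population now: 0–14=15849, 15–29=19395, 30–44=24327, 45+=81623
Dependents (band 0–14 + band 45+) = 15849 + 81623 = 97472; working-age = 43722; ratio = 97472/43722 × 100 = 222.9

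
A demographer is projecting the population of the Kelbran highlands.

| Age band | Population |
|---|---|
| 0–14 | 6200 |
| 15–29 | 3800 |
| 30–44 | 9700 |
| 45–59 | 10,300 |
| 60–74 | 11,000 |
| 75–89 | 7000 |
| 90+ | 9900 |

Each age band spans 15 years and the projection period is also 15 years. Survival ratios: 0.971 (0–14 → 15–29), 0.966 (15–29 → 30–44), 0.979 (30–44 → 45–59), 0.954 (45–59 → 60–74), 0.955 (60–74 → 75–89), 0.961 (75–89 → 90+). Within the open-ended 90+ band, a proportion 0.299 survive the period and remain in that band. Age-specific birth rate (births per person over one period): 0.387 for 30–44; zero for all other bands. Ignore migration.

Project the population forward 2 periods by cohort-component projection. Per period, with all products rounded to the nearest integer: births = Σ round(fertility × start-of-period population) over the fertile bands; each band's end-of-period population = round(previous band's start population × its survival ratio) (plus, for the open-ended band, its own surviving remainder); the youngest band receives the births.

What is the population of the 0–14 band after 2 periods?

1421

Let band 1 be 0–14 through band 7 = 90+.
[period 1]
Births: 9700 * 0.387 = 3754
Band 2: 6200 * 0.971 = 6020
Band 3: 3800 * 0.966 = 3671
Band 4: 9700 * 0.979 = 9496
Band 5: 10300 * 0.954 = 9826
Band 6: 11000 * 0.955 = 10505
Band 7: 7000 * 0.961 + 9900 * 0.299 = 6727 + 2960 = 9687
Population now: 0–14=3754, 15–29=6020, 30–44=3671, 45–59=9496, 60–74=9826, 75–89=10505, 90+=9687
[period 2]
Births: 3671 * 0.387 = 1421
Band 2: 3754 * 0.971 = 3645
Band 3: 6020 * 0.966 = 5815
Band 4: 3671 * 0.979 = 3594
Band 5: 9496 * 0.954 = 9059
Band 6: 9826 * 0.955 = 9384
Band 7: 10505 * 0.961 + 9687 * 0.299 = 10095 + 2896 = 12991
Population now: 0–14=1421, 15–29=3645, 30–44=5815, 45–59=3594, 60–74=9059, 75–89=9384, 90+=12991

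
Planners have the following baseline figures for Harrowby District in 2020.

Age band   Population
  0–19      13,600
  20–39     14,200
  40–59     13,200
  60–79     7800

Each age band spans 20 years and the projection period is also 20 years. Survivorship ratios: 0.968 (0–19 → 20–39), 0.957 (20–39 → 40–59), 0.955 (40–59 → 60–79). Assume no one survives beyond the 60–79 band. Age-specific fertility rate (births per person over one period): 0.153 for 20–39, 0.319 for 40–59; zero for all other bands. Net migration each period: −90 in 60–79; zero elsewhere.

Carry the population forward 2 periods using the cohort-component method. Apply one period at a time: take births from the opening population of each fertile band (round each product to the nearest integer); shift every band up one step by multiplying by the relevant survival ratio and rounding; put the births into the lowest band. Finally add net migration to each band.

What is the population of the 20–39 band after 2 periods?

6180

Period 1:
Births: 14200 × 0.153 = 2173  |  13200 × 0.319 = 4211 — total 6384
20–39: 13600 × 0.968 = 13165
40–59: 14200 × 0.957 = 13589
60–79: 13200 × 0.955 = 12606
Net migration: 60–79 − 90 → 12516
Giving 6384 / 13165 / 13589 / 12516.
Period 2:
Births: 13165 × 0.153 = 2014  |  13589 × 0.319 = 4335 — total 6349
20–39: 6384 × 0.968 = 6180
40–59: 13165 × 0.957 = 12599
60–79: 13589 × 0.955 = 12977
Net migration: 60–79 − 90 → 12887
Giving 6349 / 6180 / 12599 / 12887.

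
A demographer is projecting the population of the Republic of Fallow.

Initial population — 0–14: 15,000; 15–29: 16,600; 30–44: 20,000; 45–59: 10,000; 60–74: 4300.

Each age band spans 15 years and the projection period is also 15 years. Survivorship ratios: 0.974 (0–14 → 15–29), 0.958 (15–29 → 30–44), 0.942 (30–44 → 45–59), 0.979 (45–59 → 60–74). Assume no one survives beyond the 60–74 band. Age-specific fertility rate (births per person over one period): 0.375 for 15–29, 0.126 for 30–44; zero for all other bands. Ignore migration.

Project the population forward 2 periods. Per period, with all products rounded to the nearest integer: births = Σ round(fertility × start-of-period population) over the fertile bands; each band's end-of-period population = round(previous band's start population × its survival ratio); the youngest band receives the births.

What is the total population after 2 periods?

Numbering the bands 1..5 from youngest to oldest:
— Period 1 —
Births: 16600 * 0.375 = 6225  |  20000 * 0.126 = 2520 ⇒ total 8745
Band 2: 15000 * 0.974 = 14610
Band 3: 16600 * 0.958 = 15903
Band 4: 20000 * 0.942 = 18840
Band 5: 10000 * 0.979 = 9790
Population now: 0–14=8745, 15–29=14610, 30–44=15903, 45–59=18840, 60–74=9790
— Period 2 —
Births: 14610 * 0.375 = 5479  |  15903 * 0.126 = 2004 ⇒ total 7483
Band 2: 8745 * 0.974 = 8518
Band 3: 14610 * 0.958 = 13996
Band 4: 15903 * 0.942 = 14981
Band 5: 18840 * 0.979 = 18444
Population now: 0–14=7483, 15–29=8518, 30–44=13996, 45–59=14981, 60–74=18444
Total after period 2: 7483 + 8518 + 13996 + 14981 + 18444 = 63422

63422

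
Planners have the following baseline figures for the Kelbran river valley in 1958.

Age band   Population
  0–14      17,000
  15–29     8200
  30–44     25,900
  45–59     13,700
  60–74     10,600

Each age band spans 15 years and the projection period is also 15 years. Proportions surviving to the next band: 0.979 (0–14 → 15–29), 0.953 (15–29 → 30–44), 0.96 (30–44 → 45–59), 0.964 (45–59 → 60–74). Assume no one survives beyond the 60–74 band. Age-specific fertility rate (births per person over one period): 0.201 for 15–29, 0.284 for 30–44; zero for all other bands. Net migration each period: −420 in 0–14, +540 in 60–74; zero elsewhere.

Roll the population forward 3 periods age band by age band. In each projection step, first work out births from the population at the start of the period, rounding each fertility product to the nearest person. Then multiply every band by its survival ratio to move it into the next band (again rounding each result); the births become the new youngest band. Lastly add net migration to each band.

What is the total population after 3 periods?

41818

Numbering the groups 1..5 from youngest to oldest:
Period 1:
Births: 8200 × 0.201 = 1648  |  25900 × 0.284 = 7356 → 9004
Group 2: 17000 × 0.979 = 16643
Group 3: 8200 × 0.953 = 7815
Group 4: 25900 × 0.96 = 24864
Group 5: 13700 × 0.964 = 13207
Net migration: Group 1 − 420 → 8584; Group 5 + 540 → 13747
→ [8584, 16643, 7815, 24864, 13747]
Period 2:
Births: 16643 × 0.201 = 3345  |  7815 × 0.284 = 2219 → 5564
Group 2: 8584 × 0.979 = 8404
Group 3: 16643 × 0.953 = 15861
Group 4: 7815 × 0.96 = 7502
Group 5: 24864 × 0.964 = 23969
Net migration: Group 1 − 420 → 5144; Group 5 + 540 → 24509
→ [5144, 8404, 15861, 7502, 24509]
Period 3:
Births: 8404 × 0.201 = 1689  |  15861 × 0.284 = 4505 → 6194
Group 2: 5144 × 0.979 = 5036
Group 3: 8404 × 0.953 = 8009
Group 4: 15861 × 0.96 = 15227
Group 5: 7502 × 0.964 = 7232
Net migration: Group 1 − 420 → 5774; Group 5 + 540 → 7772
→ [5774, 5036, 8009, 15227, 7772]
Total after period 3: 5774 + 5036 + 8009 + 15227 + 7772 = 41818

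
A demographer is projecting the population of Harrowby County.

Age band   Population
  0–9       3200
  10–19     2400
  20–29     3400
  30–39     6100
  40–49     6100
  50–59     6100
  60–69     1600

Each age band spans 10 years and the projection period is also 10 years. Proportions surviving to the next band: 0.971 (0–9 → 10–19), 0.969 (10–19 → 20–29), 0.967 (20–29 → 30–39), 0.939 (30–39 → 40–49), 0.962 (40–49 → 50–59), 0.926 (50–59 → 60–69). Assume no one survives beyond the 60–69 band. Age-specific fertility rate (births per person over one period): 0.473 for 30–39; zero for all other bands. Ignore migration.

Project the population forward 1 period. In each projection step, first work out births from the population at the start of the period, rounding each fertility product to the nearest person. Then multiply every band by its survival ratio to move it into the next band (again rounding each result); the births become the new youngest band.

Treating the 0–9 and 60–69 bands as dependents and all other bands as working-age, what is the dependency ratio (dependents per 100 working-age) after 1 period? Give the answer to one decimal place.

42.0

After projecting period 1:
Births: 6100 × 0.473 = 2885
10–19: 3200 × 0.971 = 3107
20–29: 2400 × 0.969 = 2326
30–39: 3400 × 0.967 = 3288
40–49: 6100 × 0.939 = 5728
50–59: 6100 × 0.962 = 5868
60–69: 6100 × 0.926 = 5649
→ [2885, 3107, 2326, 3288, 5728, 5868, 5649]
Dependents (band 0–9 + band 60–69) = 2885 + 5649 = 8534; working-age = 20317; ratio = 8534/20317 × 100 = 42.0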